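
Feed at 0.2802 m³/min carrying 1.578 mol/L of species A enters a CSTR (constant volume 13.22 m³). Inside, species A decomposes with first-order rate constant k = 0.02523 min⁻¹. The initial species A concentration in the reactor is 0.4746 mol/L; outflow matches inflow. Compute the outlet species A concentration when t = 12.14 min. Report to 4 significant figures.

Accumulation = in − out − consumed: V dC/dt = Q C_in − Q C − k V C.
This is linear with rate a = Q/V + k = 0.0464252 min⁻¹.
C_ss = Q C_in/(Q + kV) = 0.720427 mol/L; C(t) = C_ss + (C₀ − C_ss) e^(−a t).
C(12.14) = 0.720427 + (-0.245827)·e^(−0.0464252·12.14) = 0.720427 + (-0.245827)·0.569156 = 0.580513 mol/L.

0.5805 mol/L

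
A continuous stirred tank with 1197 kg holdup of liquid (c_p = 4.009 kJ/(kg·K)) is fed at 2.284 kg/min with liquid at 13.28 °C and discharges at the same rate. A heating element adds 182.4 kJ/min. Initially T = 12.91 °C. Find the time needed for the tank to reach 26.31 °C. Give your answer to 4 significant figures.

566.0 min

M c_p dT/dt = ṁ c_p (T_in − T) + Q̇.
τ = M/ṁ = 524.081 min; T_ss = T_in + Q̇/(ṁ c_p) = 33.2002 °C.
T(t) = T_ss + (T₀ − T_ss) e^(−t/τ). Set T = 26.31:
e^(−t/τ) = (26.31 − 33.2002)/(12.91 − 33.2002) = 0.339581
t = −524.081 · ln(0.339581) = 566.029 min.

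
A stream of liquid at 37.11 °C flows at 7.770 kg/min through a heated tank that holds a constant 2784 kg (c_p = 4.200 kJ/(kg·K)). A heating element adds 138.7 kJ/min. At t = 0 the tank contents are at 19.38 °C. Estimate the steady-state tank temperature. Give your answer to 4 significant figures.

41.36 °C

M c_p dT/dt = ṁ c_p (T_in − T) + Q̇.
At steady state dT/dt = 0 ⇒ T_ss = T_in + Q̇/(ṁ c_p) = 37.11 + 138.7/(7.770·4.200) = 41.3602 °C.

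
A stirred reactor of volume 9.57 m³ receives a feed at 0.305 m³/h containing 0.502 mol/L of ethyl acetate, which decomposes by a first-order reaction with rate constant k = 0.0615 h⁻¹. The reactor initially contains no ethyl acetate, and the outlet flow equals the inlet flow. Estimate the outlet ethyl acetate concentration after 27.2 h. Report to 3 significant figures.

0.158 mol/L

Accumulation = in − out − consumed: V dC/dt = Q C_in − Q C − k V C.
dC/dt = (Q/V) C_in − (Q/V + k) C; effective rate a = Q/V + k = 0.031870 + 0.0615 = 0.093370 h⁻¹.
C_ss = Q C_in/(Q + kV) = 0.17135 mol/L; C(t) = C_ss + (C₀ − C_ss) e^(−a t).
C(27.2) = 0.17135 + (-0.17135)·e^(−0.093370·27.2) = 0.17135 + (-0.17135)·0.078892 = 0.15783 mol/L.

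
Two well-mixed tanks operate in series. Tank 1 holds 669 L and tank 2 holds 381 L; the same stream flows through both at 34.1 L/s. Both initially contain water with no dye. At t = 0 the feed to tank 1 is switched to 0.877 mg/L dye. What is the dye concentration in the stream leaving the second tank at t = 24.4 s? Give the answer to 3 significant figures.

Each tank obeys Vᵢ dCᵢ/dt = Q(Cᵢ₋₁ − Cᵢ), so τᵢ = Vᵢ/Q.
τ₁ = 669/34.1 = 19.619 s; τ₂ = 381/34.1 = 11.173 s.
Tank 1: C₁ = C_in(1 − e^(−t/τ₁)). Tank 2 (τ₁ ≠ τ₂): C₂ = C_in[1 − (τ₁ e^(−t/τ₁) − τ₂ e^(−t/τ₂))/(τ₁ − τ₂)].
At t = 24.4: e^(−t/τ₁) = 0.28831, e^(−t/τ₂) = 0.11261.
C₂ = 0.877·[1 − (19.619·0.28831 − 11.173·0.11261)/(8.4457)] = 0.877·0.47924 = 0.42030 mg/L.

0.420 mg/L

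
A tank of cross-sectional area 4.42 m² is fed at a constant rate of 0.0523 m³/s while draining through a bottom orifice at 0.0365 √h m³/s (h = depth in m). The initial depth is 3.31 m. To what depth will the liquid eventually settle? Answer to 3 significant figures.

2.05 m

Level balance: A dh/dt = 0.0523 − 0.0365 √h. Setting dh/dt = 0:
Q_in = 0.0365 √h_ss ⇒ √h_ss = 0.0523/0.0365 = 1.4329.
h_ss = 1.4329² = 2.0531 m. (Since h₀ = 3.31 m > h_ss, the level will fall toward this value.)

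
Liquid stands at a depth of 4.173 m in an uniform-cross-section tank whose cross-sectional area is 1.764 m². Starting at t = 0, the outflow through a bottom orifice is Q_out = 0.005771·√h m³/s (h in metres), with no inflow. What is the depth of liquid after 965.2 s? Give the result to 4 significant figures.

A dh/dt = −Q_out = −0.005771 √h.
This is separable: 2 d(√h)/dt = −0.005771/A, so √h = √h₀ − (0.005771/(2A)) t.
√h = √4.173 − 0.005771·965.2/(2·1.764) = 2.04279 − 1.57885 = 0.463946.
h = 0.463946² = 0.215246 m.

0.2152 m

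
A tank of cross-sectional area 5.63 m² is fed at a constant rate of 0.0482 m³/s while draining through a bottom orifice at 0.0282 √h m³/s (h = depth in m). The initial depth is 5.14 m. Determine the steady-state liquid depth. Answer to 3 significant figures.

2.92 m

A dh/dt = Q_in − 0.0282 √h. Steady state requires inflow = outflow:
Q_in = 0.0282 √h_ss ⇒ √h_ss = 0.0482/0.0282 = 1.7092.
h_ss = 1.7092² = 2.9214 m. (Since h₀ = 5.14 m > h_ss, the level will fall toward this value.)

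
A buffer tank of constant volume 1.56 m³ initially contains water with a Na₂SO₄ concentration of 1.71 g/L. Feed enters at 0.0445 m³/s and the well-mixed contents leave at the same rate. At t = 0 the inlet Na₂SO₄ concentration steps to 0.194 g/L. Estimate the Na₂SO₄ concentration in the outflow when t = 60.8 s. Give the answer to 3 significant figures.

Mass balance on the solute (V constant): V dC/dt = Q(C_in − C).
Rewrite as dC/dt + C/τ = C_in/τ, τ = V/Q = 35.056 s.
Integrating: C(t) = C_in + (C₀ − C_in) e^(−t/τ).
C(60.8) = 0.194 + (1.71 − 0.194)·e^(−60.8/35.056) = 0.194 + (1.5160)·0.17651 = 0.46159 g/L.

0.462 g/L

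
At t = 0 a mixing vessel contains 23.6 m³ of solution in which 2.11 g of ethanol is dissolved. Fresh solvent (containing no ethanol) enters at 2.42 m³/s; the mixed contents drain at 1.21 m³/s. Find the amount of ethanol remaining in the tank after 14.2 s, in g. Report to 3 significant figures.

1.22 g

Let m(t) be the amount of ethanol. Volume: V(t) = V₀ + (Q_in − Q_out) t = 23.6 + 1.2100 t; V(14.2) = 40.782 m³.
Species balance (pure solvent in): dm/dt = −Q_out · m/V(t).
Separate: dm/m = −Q_out dt/V(t) ⇒ ln(m/m₀) = −(Q_out/(Q_in−Q_out)) ln(V/V₀).
m = m₀ (V₀/V)^(Q_out/(Q_in−Q_out)) = 2.11 × (23.6/40.782)^(1.0000) = 1.2210 g.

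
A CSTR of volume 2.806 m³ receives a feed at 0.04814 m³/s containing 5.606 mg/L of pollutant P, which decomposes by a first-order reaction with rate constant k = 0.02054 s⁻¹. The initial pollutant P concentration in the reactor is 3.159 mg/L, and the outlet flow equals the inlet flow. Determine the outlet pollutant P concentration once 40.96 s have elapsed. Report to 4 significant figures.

2.681 mg/L

Species balance: V dC/dt = Q C_in − Q C − k V C.
This is linear with rate a = Q/V + k = 0.0376961 s⁻¹.
C_ss = Q C_in/(Q + kV) = 2.55138 mg/L; C(t) = C_ss + (C₀ − C_ss) e^(−a t).
C(40.96) = 2.55138 + (0.607620)·e^(−0.0376961·40.96) = 2.55138 + (0.607620)·0.213518 = 2.68112 mg/L.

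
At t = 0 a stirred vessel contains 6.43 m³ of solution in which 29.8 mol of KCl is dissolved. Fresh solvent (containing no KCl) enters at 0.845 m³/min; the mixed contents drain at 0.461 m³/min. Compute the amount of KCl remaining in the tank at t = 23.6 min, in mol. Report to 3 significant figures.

Let m(t) be the amount of KCl. Volume: V(t) = V₀ + (Q_in − Q_out) t = 6.43 + 0.38400 t; V(23.6) = 15.492 m³.
Species balance (pure solvent in): dm/dt = −Q_out · m/V(t).
Separate: dm/m = −Q_out dt/V(t) ⇒ ln(m/m₀) = −(Q_out/(Q_in−Q_out)) ln(V/V₀).
m = m₀ (V₀/V)^(Q_out/(Q_in−Q_out)) = 29.8 × (6.43/15.492)^(1.2005) = 10.369 mol.

10.4 mol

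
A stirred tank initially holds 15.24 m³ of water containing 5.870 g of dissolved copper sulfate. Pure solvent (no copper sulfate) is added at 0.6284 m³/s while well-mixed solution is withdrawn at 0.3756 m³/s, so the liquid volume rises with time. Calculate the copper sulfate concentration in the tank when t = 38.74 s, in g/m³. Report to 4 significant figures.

Total volume: dV/dt = Q_in − Q_out = 0.252800 m³/s, so V(t) = 15.24 + 0.252800 t and V(38.74) = 25.0335 m³.
Solute balance: dm/dt = 0 − Q_out C = −Q_out m/V(t).
Separate: dm/m = −Q_out dt/V(t) ⇒ ln(m/m₀) = −(Q_out/(Q_in−Q_out)) ln(V/V₀).
m = m₀ (V₀/V)^(Q_out/(Q_in−Q_out)) = 5.870 × (15.24/25.0335)^(1.48576) = 2.80804 g.
C = m/V = 2.80804/25.0335 = 0.112171 g/m³.

0.1122 g/m³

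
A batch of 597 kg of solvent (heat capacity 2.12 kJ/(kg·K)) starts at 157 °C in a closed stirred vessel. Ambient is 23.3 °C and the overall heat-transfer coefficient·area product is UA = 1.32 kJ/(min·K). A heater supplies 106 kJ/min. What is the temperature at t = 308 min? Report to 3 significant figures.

142 °C

Unsteady energy balance on the tank contents: M c_p dT/dt = −UA(T − T_amb) + Q̇.
dT/dt = (T_ss − T)/τ with T_ss = T_amb + Q̇/UA = 23.3 + 106/1.32 = 103.60 °C, τ = M c_p/UA = 597·2.12/1.32 = 958.82 min.
This is linear first-order; T(t) = T_ss + (T₀ − T_ss) e^(−t/τ).
T(308) = 103.60 + (53.397)·0.72526 = 142.33 °C.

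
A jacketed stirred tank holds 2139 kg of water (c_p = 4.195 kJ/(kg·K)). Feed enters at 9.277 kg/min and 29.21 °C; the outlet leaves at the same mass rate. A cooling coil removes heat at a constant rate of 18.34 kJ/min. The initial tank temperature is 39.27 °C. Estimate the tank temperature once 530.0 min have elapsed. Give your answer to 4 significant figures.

M c_p dT/dt = ṁ c_p (T_in − T) − Q̇.
Rearrange: dT/dt = (T_ss − T)/τ with τ = M/ṁ = 230.570 min and T_ss = T_in − Q̇/(ṁ c_p) = 28.7387 °C.
Solution: T(t) = T_ss + (T₀ − T_ss) e^(−t/τ).
T(530.0) = 28.7387 + (10.5313)·e^(−530.0/230.570) = 28.7387 + (10.5313)·0.100394 = 29.7960 °C.

29.80 °C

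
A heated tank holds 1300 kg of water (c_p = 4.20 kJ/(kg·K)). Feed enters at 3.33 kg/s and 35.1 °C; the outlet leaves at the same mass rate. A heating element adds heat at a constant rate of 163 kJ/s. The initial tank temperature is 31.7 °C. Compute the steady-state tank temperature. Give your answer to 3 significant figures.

First-law balance (no shaft work): M c_p dT/dt = ṁ c_p (T_in − T) + 163.
At steady state dT/dt = 0 ⇒ T_ss = T_in + Q̇/(ṁ c_p) = 35.1 + 163/(3.33·4.20) = 46.755 °C.

46.8 °C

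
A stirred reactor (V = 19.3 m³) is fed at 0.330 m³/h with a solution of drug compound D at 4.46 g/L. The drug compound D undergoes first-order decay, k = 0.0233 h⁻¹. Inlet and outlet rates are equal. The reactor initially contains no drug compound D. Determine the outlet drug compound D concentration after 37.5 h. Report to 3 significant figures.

1.47 g/L

Species balance: V dC/dt = Q C_in − Q C − k V C.
dC/dt = (Q/V) C_in − (Q/V + k) C; effective rate a = Q/V + k = 0.017098 + 0.0233 = 0.040398 h⁻¹.
C_ss = Q C_in/(Q + kV) = 1.8877 g/L; C(t) = C_ss + (C₀ − C_ss) e^(−a t).
C(37.5) = 1.8877 + (-1.8877)·e^(−0.040398·37.5) = 1.8877 + (-1.8877)·0.21982 = 1.4727 g/L.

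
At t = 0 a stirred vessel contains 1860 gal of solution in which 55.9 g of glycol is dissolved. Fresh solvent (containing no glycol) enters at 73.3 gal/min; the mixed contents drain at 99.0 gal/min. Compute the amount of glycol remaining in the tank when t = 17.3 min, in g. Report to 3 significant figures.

Total volume: dV/dt = Q_in − Q_out = -25.700 gal/min, so V(t) = 1860 − 25.700 t and V(17.3) = 1415.4 gal.
Solute balance: dm/dt = 0 − Q_out C = −Q_out m/V(t).
dm/m = −Q_out dt/(V₀ − 25.700 t); integrating gives ln(m/m₀) = −(Q_out/(Q_in−Q_out)) ln(V/V₀).
m = m₀ (V₀/V)^(Q_out/(Q_in−Q_out)) = 55.9 × (1860/1415.4)^(-3.8521) = 19.517 g.

19.5 g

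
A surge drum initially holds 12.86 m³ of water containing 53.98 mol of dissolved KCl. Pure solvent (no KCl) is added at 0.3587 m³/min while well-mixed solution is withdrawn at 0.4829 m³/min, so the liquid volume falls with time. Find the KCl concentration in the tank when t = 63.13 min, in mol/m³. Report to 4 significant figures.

0.2773 mol/m³

Let m(t) be the amount of KCl. Volume: V(t) = V₀ + (Q_in − Q_out) t = 12.86 − 0.124200 t; V(63.13) = 5.01925 m³.
Species balance (pure solvent in): dm/dt = −Q_out · m/V(t).
Separate: dm/m = −Q_out dt/V(t) ⇒ ln(m/m₀) = −(Q_out/(Q_in−Q_out)) ln(V/V₀).
m = m₀ (V₀/V)^(Q_out/(Q_in−Q_out)) = 53.98 × (12.86/5.01925)^(-3.88808) = 1.39173 mol.
C = m/V = 1.39173/5.01925 = 0.277278 mol/m³.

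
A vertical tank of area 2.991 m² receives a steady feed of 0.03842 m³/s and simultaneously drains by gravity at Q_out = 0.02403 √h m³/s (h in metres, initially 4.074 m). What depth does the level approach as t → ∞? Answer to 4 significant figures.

Level balance: A dh/dt = 0.03842 − 0.02403 √h. Setting dh/dt = 0:
Q_in = 0.02403 √h_ss ⇒ √h_ss = 0.03842/0.02403 = 1.59883.
h_ss = 1.59883² = 2.55627 m. (Since h₀ = 4.074 m > h_ss, the level will fall toward this value.)

2.556 m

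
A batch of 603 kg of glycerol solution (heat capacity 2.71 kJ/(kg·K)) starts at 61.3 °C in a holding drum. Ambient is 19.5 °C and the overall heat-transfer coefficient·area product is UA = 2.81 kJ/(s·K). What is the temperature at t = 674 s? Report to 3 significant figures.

M c_p dT/dt = −UA(T − T_amb).
dT/dt = (T_ss − T)/τ with T_ss = T_amb = 19.500 °C, τ = M c_p/UA = 603·2.71/2.81 = 581.54 s.
Solution: T(t) = T_ss + (T₀ − T_ss) e^(−t/τ).
T(674) = 19.500 + (41.800)·0.31380 = 32.617 °C.

32.6 °C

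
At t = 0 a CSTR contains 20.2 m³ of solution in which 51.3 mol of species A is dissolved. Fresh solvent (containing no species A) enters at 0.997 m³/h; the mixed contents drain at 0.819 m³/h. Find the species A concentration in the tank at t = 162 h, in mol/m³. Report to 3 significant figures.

Let m(t) be the amount of species A. Volume: V(t) = V₀ + (Q_in − Q_out) t = 20.2 + 0.17800 t; V(162) = 49.036 m³.
Species balance (pure solvent in): dm/dt = −Q_out · m/V(t).
dm/m = −Q_out dt/(V₀ + 0.17800 t); integrating gives ln(m/m₀) = −(Q_out/(Q_in−Q_out)) ln(V/V₀).
m = m₀ (V₀/V)^(Q_out/(Q_in−Q_out)) = 51.3 × (20.2/49.036)^(4.6011) = 0.86683 mol.
C = m/V = 0.86683/49.036 = 0.017677 mol/m³.

0.0177 mol/m³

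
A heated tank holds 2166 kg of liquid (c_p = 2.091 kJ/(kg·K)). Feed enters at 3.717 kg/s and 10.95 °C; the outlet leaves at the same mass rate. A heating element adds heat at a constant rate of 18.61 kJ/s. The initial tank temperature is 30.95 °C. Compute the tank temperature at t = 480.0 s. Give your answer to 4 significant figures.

M c_p dT/dt = ṁ c_p (T_in − T) + Q̇.
Rearrange: dT/dt = (T_ss − T)/τ with τ = M/ṁ = 582.728 s and T_ss = T_in + Q̇/(ṁ c_p) = 13.3444 °C.
Integrating: T(t) = T_ss + (T₀ − T_ss) e^(−t/τ).
T(480.0) = 13.3444 + (17.6056)·e^(−480.0/582.728) = 13.3444 + (17.6056)·0.438800 = 21.0697 °C.

21.07 °C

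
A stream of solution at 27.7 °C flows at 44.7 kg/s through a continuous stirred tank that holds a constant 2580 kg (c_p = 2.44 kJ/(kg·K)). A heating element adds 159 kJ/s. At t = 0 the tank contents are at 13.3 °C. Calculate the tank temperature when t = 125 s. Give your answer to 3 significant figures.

Energy balance: M c_p dT/dt = ṁ c_p (T_in − T) + 159.
τ = M/ṁ = 57.718 s; T_ss = T_in + Q̇/(ṁ c_p) = 27.7 + 159/(44.7·2.44) = 29.158 °C.
This is linear first-order; T(t) = T_ss + (T₀ − T_ss) e^(−t/τ).
T(125) = 29.158 + (-15.858)·e^(−125/57.718) = 29.158 + (-15.858)·0.11467 = 27.339 °C.

27.3 °C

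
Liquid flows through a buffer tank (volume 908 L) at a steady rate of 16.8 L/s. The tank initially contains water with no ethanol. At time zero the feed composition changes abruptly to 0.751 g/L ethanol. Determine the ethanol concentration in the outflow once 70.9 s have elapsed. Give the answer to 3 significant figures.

0.549 g/L

Species balance on the tank: V dC/dt = Q(C_in − C).
Time constant τ = V/Q = 908/16.8 = 54.048 s.
C approaches C_in exponentially: C(t) = C_in + (C₀ − C_in) e^(−t/τ).
C(70.9) = 0.751 + (0 − 0.751)·e^(−70.9/54.048) = 0.751 + (-0.75100)·0.26933 = 0.54873 g/L.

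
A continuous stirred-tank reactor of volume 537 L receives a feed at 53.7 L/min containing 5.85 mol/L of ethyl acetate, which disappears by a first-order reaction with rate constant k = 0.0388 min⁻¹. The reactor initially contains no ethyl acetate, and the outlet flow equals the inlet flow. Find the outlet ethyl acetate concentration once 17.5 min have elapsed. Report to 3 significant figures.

Species balance: V dC/dt = Q C_in − Q C − k V C.
dC/dt = (Q/V) C_in − (Q/V + k) C; effective rate a = Q/V + k = 0.10000 + 0.0388 = 0.13880 min⁻¹.
C_ss = Q C_in/(Q + kV) = 4.2147 mol/L; C(t) = C_ss + (C₀ − C_ss) e^(−a t).
C(17.5) = 4.2147 + (-4.2147)·e^(−0.13880·17.5) = 4.2147 + (-4.2147)·0.088125 = 3.8433 mol/L.

3.84 mol/L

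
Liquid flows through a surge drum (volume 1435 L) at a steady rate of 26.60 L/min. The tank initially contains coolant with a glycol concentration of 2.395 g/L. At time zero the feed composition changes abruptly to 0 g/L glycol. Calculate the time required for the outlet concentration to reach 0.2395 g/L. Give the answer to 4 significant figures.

124.2 min

Species balance: V dC/dt = Q(C_in − C) ⇒ τ = V/Q = 53.9474 min.
C(t) = C_in + (C₀ − C_in) e^(−t/τ). Set C = 0.2395 and solve for t:
e^(−t/τ) = (C − C_in)/(C₀ − C_in) = (0.2395 − 0)/(2.395 − 0) = 0.100000
t = −τ ln(…) = 53.9474 × 2.30259 = 124.218 min.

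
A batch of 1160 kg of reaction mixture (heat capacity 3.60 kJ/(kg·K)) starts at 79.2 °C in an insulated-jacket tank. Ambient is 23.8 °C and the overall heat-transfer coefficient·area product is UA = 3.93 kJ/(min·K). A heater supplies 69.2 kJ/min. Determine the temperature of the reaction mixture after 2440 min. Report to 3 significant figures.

Lumped-capacitance energy balance: M c_p dT/dt = UA(T_amb − T) + Q̇.
dT/dt = (T_ss − T)/τ with T_ss = T_amb + Q̇/UA = 23.8 + 69.2/3.93 = 41.408 °C, τ = M c_p/UA = 1160·3.60/3.93 = 1062.6 min.
Solution: T(t) = T_ss + (T₀ − T_ss) e^(−t/τ).
T(2440) = 41.408 + (37.792)·0.10063 = 45.211 °C.

45.2 °C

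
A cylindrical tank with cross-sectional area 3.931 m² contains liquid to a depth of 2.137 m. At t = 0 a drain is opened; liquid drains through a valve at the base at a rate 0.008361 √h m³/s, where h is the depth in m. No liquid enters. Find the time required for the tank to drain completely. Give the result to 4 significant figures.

1375 s

With no inflow, A dh/dt = −0.008361 √h.
Separate and integrate: 2(√h − √h₀) = −(0.008361/A) t.
Set h = 0: 2√h₀ = (0.008361/A) t_empty ⇒ t_empty = 2A√h₀/0.008361.
t_empty = 2·3.931·√2.137/0.008361 = 7.86200·1.46185/0.008361 = 1374.60 s.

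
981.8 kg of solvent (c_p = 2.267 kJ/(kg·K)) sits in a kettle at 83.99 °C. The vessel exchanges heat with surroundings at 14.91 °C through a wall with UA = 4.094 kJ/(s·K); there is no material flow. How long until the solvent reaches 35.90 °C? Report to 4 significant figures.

Heat balance on the well-mixed liquid: M c_p dT/dt = −UA(T − T_amb).
τ = M c_p/UA = 543.659 s; T_ss = T_amb = 14.9100 °C.
T(t) = T_ss + (T₀ − T_ss)e^(−t/τ); set T = 35.90:
t = −τ ln[(T − T_ss)/(T₀ − T_ss)] = −543.659 · ln(0.303851) = 647.617 s.

647.6 s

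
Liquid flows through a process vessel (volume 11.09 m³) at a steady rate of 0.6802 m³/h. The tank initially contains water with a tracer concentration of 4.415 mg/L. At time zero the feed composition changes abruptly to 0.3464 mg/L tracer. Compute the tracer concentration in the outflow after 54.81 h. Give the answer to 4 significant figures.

0.4875 mg/L

Accumulation = in − out for the solute gives V dC/dt = Q(C_in − C).
So dC/dt = (C_in − C)/τ with τ = V/Q = 11.09/0.6802 = 16.3040 h.
This is linear first-order; C(t) = C_in + (C₀ − C_in) e^(−t/τ).
C(54.81) = 0.3464 + (4.415 − 0.3464)·e^(−54.81/16.3040) = 0.3464 + (4.06860)·0.0346747 = 0.487477 mg/L.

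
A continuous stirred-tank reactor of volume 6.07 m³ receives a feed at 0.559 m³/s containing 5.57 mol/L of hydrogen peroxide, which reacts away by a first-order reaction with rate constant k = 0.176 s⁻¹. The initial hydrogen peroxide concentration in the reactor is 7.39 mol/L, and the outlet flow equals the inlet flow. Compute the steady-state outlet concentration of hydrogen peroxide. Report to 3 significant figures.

Species balance: V dC/dt = Q C_in − Q C − k V C.
Steady state (dC/dt = 0): C_ss = Q C_in/(Q + kV) = C_in/(1 + kV/Q).
C_ss = 0.559·5.57/(0.559 + 0.176·6.07) = 3.1136/1.6273 = 1.9133 mol/L.

1.91 mol/L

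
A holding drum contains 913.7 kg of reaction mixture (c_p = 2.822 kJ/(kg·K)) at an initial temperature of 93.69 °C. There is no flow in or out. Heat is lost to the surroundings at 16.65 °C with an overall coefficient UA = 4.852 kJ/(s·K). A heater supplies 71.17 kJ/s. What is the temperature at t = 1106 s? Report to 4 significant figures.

Unsteady energy balance on the tank contents: M c_p dT/dt = −UA(T − T_amb) + Q̇.
dT/dt = (T_ss − T)/τ with T_ss = T_amb + Q̇/UA = 16.65 + 71.17/4.852 = 31.3182 °C, τ = M c_p/UA = 913.7·2.822/4.852 = 531.422 s.
Solution: T(t) = T_ss + (T₀ − T_ss) e^(−t/τ).
T(1106) = 31.3182 + (62.3718)·0.124780 = 39.1009 °C.

39.10 °C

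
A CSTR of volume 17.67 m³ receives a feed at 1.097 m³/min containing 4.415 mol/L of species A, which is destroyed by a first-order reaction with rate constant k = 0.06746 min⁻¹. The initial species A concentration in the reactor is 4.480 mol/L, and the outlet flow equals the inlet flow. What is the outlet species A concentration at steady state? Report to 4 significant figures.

Species balance: V dC/dt = Q C_in − Q C − k V C.
Steady state (dC/dt = 0): C_ss = Q C_in/(Q + kV) = C_in/(1 + kV/Q).
C_ss = 1.097·4.415/(1.097 + 0.06746·17.67) = 4.84326/2.28902 = 2.11587 mol/L.

2.116 mol/L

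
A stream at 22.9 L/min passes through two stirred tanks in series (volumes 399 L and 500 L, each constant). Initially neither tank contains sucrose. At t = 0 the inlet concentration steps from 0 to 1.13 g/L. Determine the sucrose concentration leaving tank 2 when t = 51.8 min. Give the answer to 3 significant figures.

Species balance on tank i: dCᵢ/dt = (Cᵢ₋₁ − Cᵢ)/τᵢ with τᵢ = Vᵢ/Q.
τ₁ = 399/22.9 = 17.424 min; τ₂ = 500/22.9 = 21.834 min.
Tank 1: C₁ = C_in(1 − e^(−t/τ₁)). Tank 2 (τ₁ ≠ τ₂): C₂ = C_in[1 − (τ₁ e^(−t/τ₁) − τ₂ e^(−t/τ₂))/(τ₁ − τ₂)].
At t = 51.8: e^(−t/τ₁) = 0.051151, e^(−t/τ₂) = 0.093253.
C₂ = 1.13·[1 − (17.424·0.051151 − 21.834·0.093253)/(-4.4105)] = 1.13·0.74042 = 0.83668 g/L.

0.837 g/L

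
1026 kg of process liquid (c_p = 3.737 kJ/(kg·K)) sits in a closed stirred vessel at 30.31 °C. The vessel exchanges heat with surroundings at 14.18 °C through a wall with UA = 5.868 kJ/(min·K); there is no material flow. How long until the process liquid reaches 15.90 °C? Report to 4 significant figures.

Lumped-capacitance energy balance: M c_p dT/dt = UA(T_amb − T).
τ = M c_p/UA = 653.402 min; T_ss = T_amb = 14.1800 °C.
T(t) = T_ss + (T₀ − T_ss)e^(−t/τ); set T = 15.90:
t = −τ ln[(T − T_ss)/(T₀ − T_ss)] = −653.402 · ln(0.106634) = 1462.55 min.

1463 min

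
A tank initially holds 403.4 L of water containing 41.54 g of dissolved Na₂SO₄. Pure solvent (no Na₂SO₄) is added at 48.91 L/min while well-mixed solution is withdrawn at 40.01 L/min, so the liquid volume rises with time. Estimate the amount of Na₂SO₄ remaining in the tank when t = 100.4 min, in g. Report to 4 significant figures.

Let m(t) be the amount of Na₂SO₄. Volume: V(t) = V₀ + (Q_in − Q_out) t = 403.4 + 8.90000 t; V(100.4) = 1296.96 L.
No Na₂SO₄ enters, so dm/dt = −Q_out · (m/V).
dm/m = −Q_out dt/(V₀ + 8.90000 t); integrating gives ln(m/m₀) = −(Q_out/(Q_in−Q_out)) ln(V/V₀).
m = m₀ (V₀/V)^(Q_out/(Q_in−Q_out)) = 41.54 × (403.4/1296.96)^(4.49551) = 0.217966 g.

0.2180 g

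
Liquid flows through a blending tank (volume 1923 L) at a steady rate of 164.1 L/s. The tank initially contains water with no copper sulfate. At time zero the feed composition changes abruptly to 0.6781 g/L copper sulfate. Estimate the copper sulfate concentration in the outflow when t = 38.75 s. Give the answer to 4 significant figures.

0.6533 g/L

Species balance on the tank: V dC/dt = Q(C_in − C).
Rewrite as dC/dt + C/τ = C_in/τ, τ = V/Q = 11.7185 s.
C approaches C_in exponentially: C(t) = C_in + (C₀ − C_in) e^(−t/τ).
C(38.75) = 0.6781 + (0 − 0.6781)·e^(−38.75/11.7185) = 0.6781 + (-0.678100)·0.0366351 = 0.653258 g/L.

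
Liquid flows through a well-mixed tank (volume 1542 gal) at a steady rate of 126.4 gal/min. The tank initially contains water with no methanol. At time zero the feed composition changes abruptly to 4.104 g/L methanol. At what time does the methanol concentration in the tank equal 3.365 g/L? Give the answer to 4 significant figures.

Transient balance on the dissolved component: V dC/dt = Q(C_in − C), so τ = V/Q = 12.1994 min.
C(t) = C_in + (C₀ − C_in) e^(−t/τ). Set C = 3.365 and solve for t:
e^(−t/τ) = (C − C_in)/(C₀ − C_in) = (3.365 − 4.104)/(0 − 4.104) = 0.180068
t = −τ ln(…) = 12.1994 × 1.71442 = 20.9148 min.

20.91 min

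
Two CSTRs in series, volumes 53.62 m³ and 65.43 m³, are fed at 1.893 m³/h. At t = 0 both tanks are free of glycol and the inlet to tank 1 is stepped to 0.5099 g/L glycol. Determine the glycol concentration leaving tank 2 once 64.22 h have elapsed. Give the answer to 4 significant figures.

Species balance on tank i: dCᵢ/dt = (Cᵢ₋₁ − Cᵢ)/τᵢ with τᵢ = Vᵢ/Q.
τ₁ = 53.62/1.893 = 28.3254 h; τ₂ = 65.43/1.893 = 34.5642 h.
Solving the cascade with C₁(0)=C₂(0)=0 gives C₂(t) = C_in[1 − (τ₁ e^(−t/τ₁) − τ₂ e^(−t/τ₂))/(τ₁ − τ₂)].
At t = 64.22: e^(−t/τ₁) = 0.103600, e^(−t/τ₂) = 0.155985.
C₂ = 0.5099·[1 − (28.3254·0.103600 − 34.5642·0.155985)/(-6.23877)] = 0.5099·0.606171 = 0.309087 g/L.

0.3091 g/L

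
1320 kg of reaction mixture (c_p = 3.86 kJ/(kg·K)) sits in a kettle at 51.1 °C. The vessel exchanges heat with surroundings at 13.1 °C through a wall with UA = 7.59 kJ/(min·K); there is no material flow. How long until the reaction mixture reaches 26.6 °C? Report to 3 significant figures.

695 min

Lumped-capacitance energy balance: M c_p dT/dt = UA(T_amb − T).
τ = M c_p/UA = 671.30 min; T_ss = T_amb = 13.100 °C.
T(t) = T_ss + (T₀ − T_ss)e^(−t/τ); set T = 26.6:
t = −τ ln[(T − T_ss)/(T₀ − T_ss)] = −671.30 · ln(0.35526) = 694.73 min.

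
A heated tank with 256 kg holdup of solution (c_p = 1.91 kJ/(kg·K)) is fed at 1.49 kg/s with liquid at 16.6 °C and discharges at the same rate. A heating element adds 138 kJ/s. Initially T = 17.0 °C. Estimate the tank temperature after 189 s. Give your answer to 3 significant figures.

49.1 °C

M c_p dT/dt = ṁ c_p (T_in − T) + Q̇.
τ = M/ṁ = 171.81 s; T_ss = T_in + Q̇/(ṁ c_p) = 16.6 + 138/(1.49·1.91) = 65.091 °C.
This is linear first-order; T(t) = T_ss + (T₀ − T_ss) e^(−t/τ).
T(189) = 65.091 + (-48.091)·e^(−189/171.81) = 65.091 + (-48.091)·0.33286 = 49.083 °C.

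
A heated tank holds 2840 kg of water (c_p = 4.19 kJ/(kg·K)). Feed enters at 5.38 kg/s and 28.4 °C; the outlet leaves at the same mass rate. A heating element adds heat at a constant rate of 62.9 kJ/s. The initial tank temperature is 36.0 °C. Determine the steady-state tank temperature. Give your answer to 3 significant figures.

Unsteady energy balance on the tank contents: M c_p dT/dt = ṁ c_p (T_in − T) + 62.9.
At steady state dT/dt = 0 ⇒ T_ss = T_in + Q̇/(ṁ c_p) = 28.4 + 62.9/(5.38·4.19) = 31.190 °C.

31.2 °C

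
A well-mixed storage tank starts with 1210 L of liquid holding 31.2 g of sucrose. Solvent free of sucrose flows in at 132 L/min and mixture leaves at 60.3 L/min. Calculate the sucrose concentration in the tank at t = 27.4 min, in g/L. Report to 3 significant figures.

0.00437 g/L

Let m(t) be the amount of sucrose. Volume: V(t) = V₀ + (Q_in − Q_out) t = 1210 + 71.700 t; V(27.4) = 3174.6 L.
Species balance (pure solvent in): dm/dt = −Q_out · m/V(t).
dm/m = −Q_out dt/(V₀ + 71.700 t); integrating gives ln(m/m₀) = −(Q_out/(Q_in−Q_out)) ln(V/V₀).
m = m₀ (V₀/V)^(Q_out/(Q_in−Q_out)) = 31.2 × (1210/3174.6)^(0.84100) = 13.863 g.
C = m/V = 13.863/3174.6 = 0.0043669 g/L.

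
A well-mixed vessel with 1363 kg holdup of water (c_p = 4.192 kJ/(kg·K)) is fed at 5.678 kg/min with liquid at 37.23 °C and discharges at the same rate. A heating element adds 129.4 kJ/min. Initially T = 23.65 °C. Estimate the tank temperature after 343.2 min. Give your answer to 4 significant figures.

38.11 °C

First-law balance (no shaft work): M c_p dT/dt = ṁ c_p (T_in − T) + 129.4.
τ = M/ṁ = 240.049 min; T_ss = T_in + Q̇/(ṁ c_p) = 37.23 + 129.4/(5.678·4.192) = 42.6665 °C.
Integrating: T(t) = T_ss + (T₀ − T_ss) e^(−t/τ).
T(343.2) = 42.6665 + (-19.0165)·e^(−343.2/240.049) = 42.6665 + (-19.0165)·0.239379 = 38.1143 °C.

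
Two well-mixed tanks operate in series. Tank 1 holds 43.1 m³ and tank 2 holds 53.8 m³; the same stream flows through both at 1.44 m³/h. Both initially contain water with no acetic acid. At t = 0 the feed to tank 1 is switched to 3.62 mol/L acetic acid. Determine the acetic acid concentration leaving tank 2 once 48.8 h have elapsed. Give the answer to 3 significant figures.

Each tank obeys Vᵢ dCᵢ/dt = Q(Cᵢ₋₁ − Cᵢ), so τᵢ = Vᵢ/Q.
τ₁ = 43.1/1.44 = 29.931 h; τ₂ = 53.8/1.44 = 37.361 h.
Tank 1: C₁ = C_in(1 − e^(−t/τ₁)). Tank 2 (τ₁ ≠ τ₂): C₂ = C_in[1 − (τ₁ e^(−t/τ₁) − τ₂ e^(−t/τ₂))/(τ₁ − τ₂)].
At t = 48.8: e^(−t/τ₁) = 0.19584, e^(−t/τ₂) = 0.27086.
C₂ = 3.62·[1 − (29.931·0.19584 − 37.361·0.27086)/(-7.4306)] = 3.62·0.42699 = 1.5457 mol/L.

1.55 mol/L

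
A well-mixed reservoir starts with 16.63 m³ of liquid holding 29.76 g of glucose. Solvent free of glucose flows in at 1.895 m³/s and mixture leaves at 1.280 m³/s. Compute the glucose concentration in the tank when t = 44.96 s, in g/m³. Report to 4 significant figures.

0.08754 g/m³

Let m(t) be the amount of glucose. Volume: V(t) = V₀ + (Q_in − Q_out) t = 16.63 + 0.615000 t; V(44.96) = 44.2804 m³.
No glucose enters, so dm/dt = −Q_out · (m/V).
Separate: dm/m = −Q_out dt/V(t) ⇒ ln(m/m₀) = −(Q_out/(Q_in−Q_out)) ln(V/V₀).
m = m₀ (V₀/V)^(Q_out/(Q_in−Q_out)) = 29.76 × (16.63/44.2804)^(2.08130) = 3.87628 g.
C = m/V = 3.87628/44.2804 = 0.0875395 g/m³.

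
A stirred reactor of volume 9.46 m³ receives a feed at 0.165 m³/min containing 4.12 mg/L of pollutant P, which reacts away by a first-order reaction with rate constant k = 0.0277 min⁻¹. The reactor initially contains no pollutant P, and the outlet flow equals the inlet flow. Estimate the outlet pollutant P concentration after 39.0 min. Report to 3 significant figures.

1.32 mg/L

V dC/dt = Q(C_in − C) − k V C.
dC/dt = (Q/V) C_in − (Q/V + k) C; effective rate a = Q/V + k = 0.017442 + 0.0277 = 0.045142 min⁻¹.
C_ss = Q C_in/(Q + kV) = 1.5919 mg/L; C(t) = C_ss + (C₀ − C_ss) e^(−a t).
C(39.0) = 1.5919 + (-1.5919)·e^(−0.045142·39.0) = 1.5919 + (-1.5919)·0.17195 = 1.3182 mg/L.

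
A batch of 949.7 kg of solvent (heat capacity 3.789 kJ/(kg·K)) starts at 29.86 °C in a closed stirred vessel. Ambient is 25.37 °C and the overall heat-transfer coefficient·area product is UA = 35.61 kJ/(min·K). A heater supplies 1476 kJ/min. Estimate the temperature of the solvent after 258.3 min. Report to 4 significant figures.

M c_p dT/dt = −UA(T − T_amb) + Q̇.
dT/dt = (T_ss − T)/τ with T_ss = T_amb + Q̇/UA = 25.37 + 1476/35.61 = 66.8190 °C, τ = M c_p/UA = 949.7·3.789/35.61 = 101.051 min.
Integrating: T(t) = T_ss + (T₀ − T_ss) e^(−t/τ).
T(258.3) = 66.8190 + (-36.9590)·0.0776034 = 63.9509 °C.

63.95 °C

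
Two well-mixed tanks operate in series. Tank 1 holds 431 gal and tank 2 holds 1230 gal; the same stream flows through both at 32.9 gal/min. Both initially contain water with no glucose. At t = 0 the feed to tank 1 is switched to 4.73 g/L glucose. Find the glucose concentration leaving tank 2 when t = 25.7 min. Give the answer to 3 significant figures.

1.43 g/L

Each tank obeys Vᵢ dCᵢ/dt = Q(Cᵢ₋₁ − Cᵢ), so τᵢ = Vᵢ/Q.
τ₁ = 431/32.9 = 13.100 min; τ₂ = 1230/32.9 = 37.386 min.
Tank 1: C₁ = C_in(1 − e^(−t/τ₁)). Tank 2 (τ₁ ≠ τ₂): C₂ = C_in[1 − (τ₁ e^(−t/τ₁) − τ₂ e^(−t/τ₂))/(τ₁ − τ₂)].
At t = 25.7: e^(−t/τ₁) = 0.14061, e^(−t/τ₂) = 0.50287.
C₂ = 4.73·[1 − (13.100·0.14061 − 37.386·0.50287)/(-24.286)] = 4.73·0.30172 = 1.4271 g/L.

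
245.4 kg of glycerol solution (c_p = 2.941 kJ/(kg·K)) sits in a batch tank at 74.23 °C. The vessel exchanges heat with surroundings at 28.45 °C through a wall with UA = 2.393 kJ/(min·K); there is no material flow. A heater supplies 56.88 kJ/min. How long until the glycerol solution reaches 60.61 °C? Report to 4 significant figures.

290.9 min

First-law balance (no shaft work): M c_p dT/dt = −UA(T − T_amb) + Q̇.
τ = M c_p/UA = 301.597 min; T_ss = T_amb + Q̇/UA = 28.45 + 56.88/2.393 = 52.2193 °C.
T(t) = T_ss + (T₀ − T_ss)e^(−t/τ); set T = 60.61:
t = −τ ln[(T − T_ss)/(T₀ − T_ss)] = −301.597 · ln(0.381209) = 290.862 min.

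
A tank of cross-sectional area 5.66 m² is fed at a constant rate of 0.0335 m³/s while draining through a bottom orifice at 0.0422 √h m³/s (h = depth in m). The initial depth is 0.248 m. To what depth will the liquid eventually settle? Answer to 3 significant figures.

0.630 m

Volume balance on the tank: A dh/dt = Q_in − 0.0422 √h. At steady state dh/dt = 0:
Q_in = 0.0422 √h_ss ⇒ √h_ss = 0.0335/0.0422 = 0.79384.
h_ss = 0.79384² = 0.63018 m. (Since h₀ = 0.248 m < h_ss, the level will rise toward this value.)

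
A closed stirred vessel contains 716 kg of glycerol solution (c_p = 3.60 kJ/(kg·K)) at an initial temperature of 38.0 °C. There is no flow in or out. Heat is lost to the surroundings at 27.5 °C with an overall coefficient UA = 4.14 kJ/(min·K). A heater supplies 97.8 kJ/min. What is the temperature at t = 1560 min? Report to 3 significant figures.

50.1 °C

Lumped-capacitance energy balance: M c_p dT/dt = UA(T_amb − T) + Q̇.
dT/dt = (T_ss − T)/τ with T_ss = T_amb + Q̇/UA = 27.5 + 97.8/4.14 = 51.123 °C, τ = M c_p/UA = 716·3.60/4.14 = 622.61 min.
T approaches T_ss exponentially: T(t) = T_ss + (T₀ − T_ss) e^(−t/τ).
T(1560) = 51.123 + (-13.123)·0.081628 = 50.052 °C.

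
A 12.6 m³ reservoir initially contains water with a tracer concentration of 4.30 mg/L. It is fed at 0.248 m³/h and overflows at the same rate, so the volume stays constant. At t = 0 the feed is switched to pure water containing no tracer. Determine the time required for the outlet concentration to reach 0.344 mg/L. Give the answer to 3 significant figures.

Species balance: V dC/dt = Q(C_in − C) ⇒ τ = V/Q = 50.806 h.
C(t) = C_in + (C₀ − C_in) e^(−t/τ). Set C = 0.344 and solve for t:
e^(−t/τ) = (C − C_in)/(C₀ − C_in) = (0.344 − 0)/(4.30 − 0) = 0.080000
t = −τ ln(…) = 50.806 × 2.5257 = 128.32 h.

128 h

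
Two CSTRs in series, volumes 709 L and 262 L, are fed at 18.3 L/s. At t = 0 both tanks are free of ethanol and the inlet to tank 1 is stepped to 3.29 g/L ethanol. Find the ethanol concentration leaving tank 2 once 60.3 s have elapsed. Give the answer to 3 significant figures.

2.22 g/L

Time constants: τᵢ = Vᵢ/Q for each well-mixed tank.
τ₁ = 709/18.3 = 38.743 s; τ₂ = 262/18.3 = 14.317 s.
Solving the cascade with C₁(0)=C₂(0)=0 gives C₂(t) = C_in[1 − (τ₁ e^(−t/τ₁) − τ₂ e^(−t/τ₂))/(τ₁ − τ₂)].
At t = 60.3: e^(−t/τ₁) = 0.21089, e^(−t/τ₂) = 0.014820.
C₂ = 3.29·[1 − (38.743·0.21089 − 14.317·0.014820)/(24.426)] = 3.29·0.67418 = 2.2181 g/L.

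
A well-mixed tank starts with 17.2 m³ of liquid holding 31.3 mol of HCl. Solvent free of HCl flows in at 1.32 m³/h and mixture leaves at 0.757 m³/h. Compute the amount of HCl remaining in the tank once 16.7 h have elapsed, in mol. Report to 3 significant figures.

17.4 mol

Let m(t) be the amount of HCl. Volume: V(t) = V₀ + (Q_in − Q_out) t = 17.2 + 0.56300 t; V(16.7) = 26.602 m³.
No HCl enters, so dm/dt = −Q_out · (m/V).
dm/m = −Q_out dt/(V₀ + 0.56300 t); integrating gives ln(m/m₀) = −(Q_out/(Q_in−Q_out)) ln(V/V₀).
m = m₀ (V₀/V)^(Q_out/(Q_in−Q_out)) = 31.3 × (17.2/26.602)^(1.3446) = 17.414 mol.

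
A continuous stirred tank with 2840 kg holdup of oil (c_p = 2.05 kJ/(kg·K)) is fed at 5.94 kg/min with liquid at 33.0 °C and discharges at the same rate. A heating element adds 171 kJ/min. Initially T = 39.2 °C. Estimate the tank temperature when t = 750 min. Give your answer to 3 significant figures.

M c_p dT/dt = ṁ c_p (T_in − T) + Q̇.
τ = M/ṁ = 478.11 min; T_ss = T_in + Q̇/(ṁ c_p) = 33.0 + 171/(5.94·2.05) = 47.043 °C.
This is linear first-order; T(t) = T_ss + (T₀ − T_ss) e^(−t/τ).
T(750) = 47.043 + (-7.8429)·e^(−750/478.11) = 47.043 + (-7.8429)·0.20832 = 45.409 °C.

45.4 °C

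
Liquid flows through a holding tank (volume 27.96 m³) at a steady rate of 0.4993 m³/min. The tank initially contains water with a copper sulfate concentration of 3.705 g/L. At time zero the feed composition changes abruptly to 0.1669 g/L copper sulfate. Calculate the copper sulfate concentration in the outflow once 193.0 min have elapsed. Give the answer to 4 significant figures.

0.2796 g/L

Transient balance on the dissolved component: V dC/dt = Q(C_in − C).
So dC/dt = (C_in − C)/τ with τ = V/Q = 27.96/0.4993 = 55.9984 min.
Solution: C(t) = C_in + (C₀ − C_in) e^(−t/τ).
C(193.0) = 0.1669 + (3.705 − 0.1669)·e^(−193.0/55.9984) = 0.1669 + (3.53810)·0.0318561 = 0.279610 g/L.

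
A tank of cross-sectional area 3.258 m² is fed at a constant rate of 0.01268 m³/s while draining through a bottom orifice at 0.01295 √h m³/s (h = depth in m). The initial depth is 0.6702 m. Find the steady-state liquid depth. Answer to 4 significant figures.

Accumulation of liquid (constant cross-section A): A dh/dt = Q_in − 0.01295 √h. At steady state dh/dt = 0:
Q_in = 0.01295 √h_ss ⇒ √h_ss = 0.01268/0.01295 = 0.979151.
h_ss = 0.979151² = 0.958736 m. (Since h₀ = 0.6702 m < h_ss, the level will rise toward this value.)

0.9587 m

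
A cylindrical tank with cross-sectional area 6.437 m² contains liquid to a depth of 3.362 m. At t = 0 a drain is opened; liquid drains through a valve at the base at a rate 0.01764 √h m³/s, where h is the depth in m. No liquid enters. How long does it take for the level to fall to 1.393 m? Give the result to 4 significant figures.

476.8 s

A dh/dt = −Q_out = −0.01764 √h.
This is separable: 2 d(√h)/dt = −0.01764/A, so √h = √h₀ − (0.01764/(2A)) t.
t = 2A(√h₀ − √h)/0.01764 = 2·6.437·(√3.362 − √1.393)/0.01764
  = 12.8740 × (1.83358 − 1.18025) / 0.01764 = 476.806 s.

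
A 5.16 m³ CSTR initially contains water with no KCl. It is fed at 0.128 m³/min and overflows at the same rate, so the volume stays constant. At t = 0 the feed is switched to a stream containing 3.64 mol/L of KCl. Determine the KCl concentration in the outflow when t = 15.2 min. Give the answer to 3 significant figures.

1.14 mol/L

Transient balance on the dissolved component: V dC/dt = Q(C_in − C).
So dC/dt = (C_in − C)/τ with τ = V/Q = 5.16/0.128 = 40.312 min.
Integrating: C(t) = C_in + (C₀ − C_in) e^(−t/τ).
C(15.2) = 3.64 + (0 − 3.64)·e^(−15.2/40.312) = 3.64 + (-3.6400)·0.68588 = 1.1434 mol/L.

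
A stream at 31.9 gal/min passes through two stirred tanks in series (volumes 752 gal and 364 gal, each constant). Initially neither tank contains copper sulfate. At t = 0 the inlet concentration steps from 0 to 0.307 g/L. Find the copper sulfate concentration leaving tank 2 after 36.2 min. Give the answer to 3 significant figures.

0.191 g/L

Species balance on tank i: dCᵢ/dt = (Cᵢ₋₁ − Cᵢ)/τᵢ with τᵢ = Vᵢ/Q.
τ₁ = 752/31.9 = 23.574 min; τ₂ = 364/31.9 = 11.411 min.
Solving the cascade with C₁(0)=C₂(0)=0 gives C₂(t) = C_in[1 − (τ₁ e^(−t/τ₁) − τ₂ e^(−t/τ₂))/(τ₁ − τ₂)].
At t = 36.2: e^(−t/τ₁) = 0.21532, e^(−t/τ₂) = 0.041900.
C₂ = 0.307·[1 − (23.574·0.21532 − 11.411·0.041900)/(12.163)] = 0.307·0.62198 = 0.19095 g/L.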